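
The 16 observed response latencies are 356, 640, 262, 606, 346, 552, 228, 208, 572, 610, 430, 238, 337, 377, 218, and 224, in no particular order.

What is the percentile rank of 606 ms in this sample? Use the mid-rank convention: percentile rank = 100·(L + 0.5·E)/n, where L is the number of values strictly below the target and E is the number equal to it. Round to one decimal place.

84.4

Sorted: 208, 218, 224, 228, 238, 262, 337, 346, 356, 377, 430, 552, 572, 606, 610, 640.
Count below 606: L = 13; count equal: E = 1; n = 16.
Percentile rank = 100·(13 + 0.5·1)/16 = 100·13.5/16 = 84.38.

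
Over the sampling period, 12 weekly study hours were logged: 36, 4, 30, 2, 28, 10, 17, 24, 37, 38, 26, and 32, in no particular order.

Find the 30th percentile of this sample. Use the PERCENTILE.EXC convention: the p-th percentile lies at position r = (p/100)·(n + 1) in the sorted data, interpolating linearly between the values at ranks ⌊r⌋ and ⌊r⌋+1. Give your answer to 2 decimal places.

16.30

Sorted: 2, 4, 10, 17, 24, 26, 28, 30, 32, 36, 37, 38.
n = 12.
r = (30/100)·(12 + 1) = 3.9.
Rank 3 is 10 and rank 4 is 17.
Interpolate: 10 + 0.9·(17 − 10) = 10 + 0.9·7 = 16.3.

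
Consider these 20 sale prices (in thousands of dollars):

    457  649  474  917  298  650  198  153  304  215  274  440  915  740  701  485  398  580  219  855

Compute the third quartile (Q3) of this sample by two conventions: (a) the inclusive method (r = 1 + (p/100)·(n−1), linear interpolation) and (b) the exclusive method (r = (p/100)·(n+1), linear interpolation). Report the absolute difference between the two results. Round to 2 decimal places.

Sorted: 153, 198, 215, 219, 274, 298, 304, 398, 440, 457, 474, 485, 580, 649, 650, 701, 740, 855, 915, 917.
n = 20.
(a) r = 15.25; between ranks 15 (650) and 16 (701): 662.75.
(b) r = 15.75; between ranks 15 (650) and 16 (701): 688.25.
|662.75 − 688.25| = 25.5.

25.50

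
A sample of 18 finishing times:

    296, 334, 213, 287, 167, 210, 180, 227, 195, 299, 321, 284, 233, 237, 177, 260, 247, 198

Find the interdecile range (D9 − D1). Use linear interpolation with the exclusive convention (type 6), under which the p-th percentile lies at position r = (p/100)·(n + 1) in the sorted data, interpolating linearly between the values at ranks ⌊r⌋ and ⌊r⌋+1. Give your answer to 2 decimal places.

Sorted: 167, 177, 180, 195, 198, 210, 213, 227, 233, 237, 247, 260, 284, 287, 296, 299, 321, 334.
n = 18.
P10: r = 1.9; ranks 1–2 are 167, 177; interpolating gives 176.
P90: r = 17.1; ranks 17–18 are 321, 334; interpolating gives 322.3.
Difference: 322.3 − 176 = 146.3.

146.30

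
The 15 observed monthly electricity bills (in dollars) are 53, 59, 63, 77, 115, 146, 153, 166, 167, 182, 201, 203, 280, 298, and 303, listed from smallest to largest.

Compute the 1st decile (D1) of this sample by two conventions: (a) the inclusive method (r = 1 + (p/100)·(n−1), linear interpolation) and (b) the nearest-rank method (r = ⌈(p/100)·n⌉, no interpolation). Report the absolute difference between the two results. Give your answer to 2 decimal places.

n = 15.
(a) r = 2.4; between ranks 2 (59) and 3 (63): 60.6.
(b) the nearest-rank method: rank 2 → 59.
|60.6 − 59| = 1.6.

1.60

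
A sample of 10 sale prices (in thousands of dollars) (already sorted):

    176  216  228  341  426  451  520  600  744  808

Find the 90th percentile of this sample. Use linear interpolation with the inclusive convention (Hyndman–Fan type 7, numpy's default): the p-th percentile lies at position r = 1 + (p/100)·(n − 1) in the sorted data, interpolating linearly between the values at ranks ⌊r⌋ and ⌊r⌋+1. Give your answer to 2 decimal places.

n = 10.
r = 1 + (90/100)·(10 − 1) = 1 + 8.1 = 9.1.
Rank 9 is 744 and rank 10 is 808.
Interpolate: 744 + 0.1·(808 − 744) = 744 + 0.1·64 = 750.4.

750.40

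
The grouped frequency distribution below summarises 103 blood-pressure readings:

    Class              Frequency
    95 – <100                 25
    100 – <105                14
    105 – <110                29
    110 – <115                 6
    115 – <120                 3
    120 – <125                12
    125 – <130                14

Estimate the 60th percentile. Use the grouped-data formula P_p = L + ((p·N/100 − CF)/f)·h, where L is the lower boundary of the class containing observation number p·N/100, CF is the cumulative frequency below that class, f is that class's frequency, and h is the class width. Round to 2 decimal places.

N = 103; target position k = 60/100 · 103 = 61.8.
Cumulative frequencies: 25, 39, 68, 74, 77, 89, 103.
Observation 61.8 falls in the class 105 – <110.
L = 105, CF = 39, f = 29, h = 5.
P60 = 105 + ((61.8 − 39)/29)·5 = 105 + 3.93103 = 108.931.

108.93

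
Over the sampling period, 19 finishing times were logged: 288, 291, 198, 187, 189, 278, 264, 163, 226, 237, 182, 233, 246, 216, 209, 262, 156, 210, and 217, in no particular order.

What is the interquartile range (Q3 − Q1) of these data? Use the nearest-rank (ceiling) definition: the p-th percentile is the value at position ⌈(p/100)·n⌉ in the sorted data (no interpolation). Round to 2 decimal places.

Sorted: 156, 163, 182, 187, 189, 198, 209, 210, 216, 217, 226, 233, 237, 246, 262, 264, 278, 288, 291.
n = 19.
P25: rank ⌈25/100·19⌉ = 5 → 189.
P75: rank ⌈75/100·19⌉ = 15 → 262.
Difference: 262 − 189 = 73.

73.00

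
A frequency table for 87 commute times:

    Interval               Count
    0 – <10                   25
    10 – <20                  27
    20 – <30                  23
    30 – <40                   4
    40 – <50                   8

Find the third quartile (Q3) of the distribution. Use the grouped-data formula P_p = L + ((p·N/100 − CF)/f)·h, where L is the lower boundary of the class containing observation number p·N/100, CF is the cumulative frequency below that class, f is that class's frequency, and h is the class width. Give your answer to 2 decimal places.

25.76

N = 87; target position k = 75/100 · 87 = 65.25.
Cumulative frequencies: 25, 52, 75, 79, 87.
Observation 65.25 falls in the class 20 – <30.
L = 20, CF = 52, f = 23, h = 10.
P75 = 20 + ((65.25 − 52)/23)·10 = 20 + 5.76087 = 25.7609.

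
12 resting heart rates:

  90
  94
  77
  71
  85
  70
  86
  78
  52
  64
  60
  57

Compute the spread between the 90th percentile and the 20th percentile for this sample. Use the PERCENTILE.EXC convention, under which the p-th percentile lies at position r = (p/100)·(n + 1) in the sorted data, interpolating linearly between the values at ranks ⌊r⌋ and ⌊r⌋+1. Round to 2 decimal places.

Sorted: 52, 57, 60, 64, 70, 71, 77, 78, 85, 86, 90, 94.
n = 12.
P20: r = 2.6; ranks 2–3 are 57, 60; interpolating gives 58.8.
P90: r = 11.7; ranks 11–12 are 90, 94; interpolating gives 92.8.
Difference: 92.8 − 58.8 = 34.

34.00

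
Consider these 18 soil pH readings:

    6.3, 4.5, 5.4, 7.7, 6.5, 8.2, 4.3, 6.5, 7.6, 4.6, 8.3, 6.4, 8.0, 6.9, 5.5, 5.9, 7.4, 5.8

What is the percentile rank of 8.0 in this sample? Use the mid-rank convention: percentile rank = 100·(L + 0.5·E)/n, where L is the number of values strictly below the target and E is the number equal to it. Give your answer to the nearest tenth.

86.1

Sorted: 4.3, 4.5, 4.6, 5.4, 5.5, 5.8, 5.9, 6.3, 6.4, 6.5, 6.5, 6.9, 7.4, 7.6, 7.7, 8.0, 8.2, 8.3.
Count below 8.0: L = 15; count equal: E = 1; n = 18.
Percentile rank = 100·(15 + 0.5·1)/18 = 100·15.5/18 = 86.11.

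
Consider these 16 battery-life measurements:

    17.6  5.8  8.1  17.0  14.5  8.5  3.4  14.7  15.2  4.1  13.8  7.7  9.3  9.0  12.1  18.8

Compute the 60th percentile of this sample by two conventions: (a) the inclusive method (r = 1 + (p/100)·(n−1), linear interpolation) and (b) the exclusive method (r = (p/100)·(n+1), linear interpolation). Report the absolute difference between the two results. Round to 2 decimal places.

0.14

Sorted: 3.4, 4.1, 5.8, 7.7, 8.1, 8.5, 9.0, 9.3, 12.1, 13.8, 14.5, 14.7, 15.2, 17.0, 17.6, 18.8.
n = 16.
(a) r = 10 → value at rank 10 = 13.8.
(b) r = 10.2; between ranks 10 (13.8) and 11 (14.5): 13.94.
|13.8 − 13.94| = 0.14.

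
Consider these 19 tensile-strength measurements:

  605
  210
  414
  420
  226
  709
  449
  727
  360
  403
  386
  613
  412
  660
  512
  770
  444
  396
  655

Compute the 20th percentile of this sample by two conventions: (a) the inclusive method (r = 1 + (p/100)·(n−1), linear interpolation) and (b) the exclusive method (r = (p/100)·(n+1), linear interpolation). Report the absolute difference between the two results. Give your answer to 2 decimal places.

Sorted: 210, 226, 360, 386, 396, 403, 412, 414, 420, 444, 449, 512, 605, 613, 655, 660, 709, 727, 770.
n = 19.
(a) r = 4.6; between ranks 4 (386) and 5 (396): 392.
(b) r = 4 → value at rank 4 = 386.
|392 − 386| = 6.

6.00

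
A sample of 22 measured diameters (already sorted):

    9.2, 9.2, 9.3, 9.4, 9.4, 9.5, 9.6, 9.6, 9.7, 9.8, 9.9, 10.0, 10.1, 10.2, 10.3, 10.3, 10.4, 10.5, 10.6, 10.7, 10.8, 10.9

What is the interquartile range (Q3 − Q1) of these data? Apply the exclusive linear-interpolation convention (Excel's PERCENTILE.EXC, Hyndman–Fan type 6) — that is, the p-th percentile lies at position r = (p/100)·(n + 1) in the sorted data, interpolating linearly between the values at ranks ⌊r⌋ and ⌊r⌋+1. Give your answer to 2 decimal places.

n = 22.
P25: r = 5.75; ranks 5–6 are 9.4, 9.5; interpolating gives 9.475.
P75: r = 17.25; ranks 17–18 are 10.4, 10.5; interpolating gives 10.425.
Difference: 10.425 − 9.475 = 0.95.

0.95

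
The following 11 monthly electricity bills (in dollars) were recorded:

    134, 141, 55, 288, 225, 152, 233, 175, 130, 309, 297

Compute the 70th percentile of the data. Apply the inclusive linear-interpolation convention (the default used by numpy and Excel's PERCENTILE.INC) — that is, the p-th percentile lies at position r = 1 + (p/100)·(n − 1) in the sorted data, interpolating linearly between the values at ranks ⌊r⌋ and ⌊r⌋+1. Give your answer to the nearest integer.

233

Sorted: 55, 130, 134, 141, 152, 175, 225, 233, 288, 297, 309.
n = 11.
r = 1 + (70/100)·(11 − 1) = 1 + 7 = 8.
r is an integer, so P70 is the value at rank 8: 233.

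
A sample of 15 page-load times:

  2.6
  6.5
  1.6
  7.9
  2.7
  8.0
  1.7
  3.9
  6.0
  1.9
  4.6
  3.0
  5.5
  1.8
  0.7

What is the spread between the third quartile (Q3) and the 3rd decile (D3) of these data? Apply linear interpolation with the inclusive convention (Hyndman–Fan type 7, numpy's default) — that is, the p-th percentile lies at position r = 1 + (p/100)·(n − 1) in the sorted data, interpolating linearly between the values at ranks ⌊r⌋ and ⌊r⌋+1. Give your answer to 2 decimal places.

Sorted: 0.7, 1.6, 1.7, 1.8, 1.9, 2.6, 2.7, 3.0, 3.9, 4.6, 5.5, 6.0, 6.5, 7.9, 8.0.
n = 15.
P30: r = 5.2; ranks 5–6 are 1.9, 2.6; interpolating gives 2.04.
P75: r = 11.5; ranks 11–12 are 5.5, 6.0; interpolating gives 5.75.
Difference: 5.75 − 2.04 = 3.71.

3.71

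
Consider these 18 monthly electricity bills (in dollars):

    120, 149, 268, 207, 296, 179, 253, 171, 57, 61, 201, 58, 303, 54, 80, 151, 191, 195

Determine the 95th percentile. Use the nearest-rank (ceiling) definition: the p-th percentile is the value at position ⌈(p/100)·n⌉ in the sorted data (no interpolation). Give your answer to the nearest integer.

Sorted: 54, 57, 58, 61, 80, 120, 149, 151, 171, 179, 191, 195, 201, 207, 253, 268, 296, 303.
n = 18.
Position = ⌈95/100 · 18⌉ = ⌈17.1⌉ = 18.
The value at rank 18 is 303.

303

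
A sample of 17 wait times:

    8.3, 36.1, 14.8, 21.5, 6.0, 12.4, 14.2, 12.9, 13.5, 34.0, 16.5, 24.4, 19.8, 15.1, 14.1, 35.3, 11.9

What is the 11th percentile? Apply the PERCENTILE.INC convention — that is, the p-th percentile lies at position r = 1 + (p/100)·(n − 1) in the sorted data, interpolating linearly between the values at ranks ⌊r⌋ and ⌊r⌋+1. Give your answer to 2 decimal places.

11.04

Sorted: 6.0, 8.3, 11.9, 12.4, 12.9, 13.5, 14.1, 14.2, 14.8, 15.1, 16.5, 19.8, 21.5, 24.4, 34.0, 35.3, 36.1.
n = 17.
r = 1 + (11/100)·(17 − 1) = 1 + 1.76 = 2.76.
Rank 2 is 8.3 and rank 3 is 11.9.
Interpolate: 8.3 + 0.76·(11.9 − 8.3) = 8.3 + 0.76·3.6 = 11.036.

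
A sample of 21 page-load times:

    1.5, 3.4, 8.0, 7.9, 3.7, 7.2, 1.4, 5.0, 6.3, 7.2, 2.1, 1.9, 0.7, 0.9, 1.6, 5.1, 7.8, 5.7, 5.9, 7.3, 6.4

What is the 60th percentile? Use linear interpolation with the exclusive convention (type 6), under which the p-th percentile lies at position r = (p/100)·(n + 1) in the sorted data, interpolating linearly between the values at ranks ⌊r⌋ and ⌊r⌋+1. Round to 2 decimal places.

Sorted: 0.7, 0.9, 1.4, 1.5, 1.6, 1.9, 2.1, 3.4, 3.7, 5.0, 5.1, 5.7, 5.9, 6.3, 6.4, 7.2, 7.2, 7.3, 7.8, 7.9, 8.0.
n = 21.
r = (60/100)·(21 + 1) = 13.2.
Rank 13 is 5.9 and rank 14 is 6.3.
Interpolate: 5.9 + 0.2·(6.3 − 5.9) = 5.9 + 0.2·0.4 = 5.98.

5.98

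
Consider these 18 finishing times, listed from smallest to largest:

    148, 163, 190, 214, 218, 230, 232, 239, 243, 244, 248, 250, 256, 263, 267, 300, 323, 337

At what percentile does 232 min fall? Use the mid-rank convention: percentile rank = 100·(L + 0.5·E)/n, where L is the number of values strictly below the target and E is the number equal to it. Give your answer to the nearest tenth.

Count below 232: L = 6; count equal: E = 1; n = 18.
Percentile rank = 100·(6 + 0.5·1)/18 = 100·6.5/18 = 36.11.

36.1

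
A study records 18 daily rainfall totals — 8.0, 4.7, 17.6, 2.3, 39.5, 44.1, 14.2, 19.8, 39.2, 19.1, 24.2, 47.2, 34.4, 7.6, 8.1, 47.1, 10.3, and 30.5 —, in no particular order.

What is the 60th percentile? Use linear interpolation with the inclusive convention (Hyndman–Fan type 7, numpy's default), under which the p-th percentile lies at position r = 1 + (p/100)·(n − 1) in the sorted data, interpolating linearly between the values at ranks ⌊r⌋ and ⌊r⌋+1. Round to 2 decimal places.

Sorted: 2.3, 4.7, 7.6, 8.0, 8.1, 10.3, 14.2, 17.6, 19.1, 19.8, 24.2, 30.5, 34.4, 39.2, 39.5, 44.1, 47.1, 47.2.
n = 18.
r = 1 + (60/100)·(18 − 1) = 1 + 10.2 = 11.2.
Rank 11 is 24.2 and rank 12 is 30.5.
Interpolate: 24.2 + 0.2·(30.5 − 24.2) = 24.2 + 0.2·6.3 = 25.46.

25.46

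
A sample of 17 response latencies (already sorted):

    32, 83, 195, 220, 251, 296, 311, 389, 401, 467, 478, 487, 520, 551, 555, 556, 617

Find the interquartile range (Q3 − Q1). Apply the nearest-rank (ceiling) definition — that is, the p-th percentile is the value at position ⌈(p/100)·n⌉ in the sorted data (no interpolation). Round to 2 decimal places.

269.00

n = 17.
P25: rank ⌈25/100·17⌉ = 5 → 251.
P75: rank ⌈75/100·17⌉ = 13 → 520.
Difference: 520 − 251 = 269.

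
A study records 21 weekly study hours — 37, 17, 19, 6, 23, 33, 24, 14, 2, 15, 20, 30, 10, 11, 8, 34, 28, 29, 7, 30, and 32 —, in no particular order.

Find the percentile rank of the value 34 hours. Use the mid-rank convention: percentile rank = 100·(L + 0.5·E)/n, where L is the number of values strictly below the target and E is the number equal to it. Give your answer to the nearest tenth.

Sorted: 2, 6, 7, 8, 10, 11, 14, 15, 17, 19, 20, 23, 24, 28, 29, 30, 30, 32, 33, 34, 37.
Count below 34: L = 19; count equal: E = 1; n = 21.
Percentile rank = 100·(19 + 0.5·1)/21 = 100·19.5/21 = 92.86.

92.9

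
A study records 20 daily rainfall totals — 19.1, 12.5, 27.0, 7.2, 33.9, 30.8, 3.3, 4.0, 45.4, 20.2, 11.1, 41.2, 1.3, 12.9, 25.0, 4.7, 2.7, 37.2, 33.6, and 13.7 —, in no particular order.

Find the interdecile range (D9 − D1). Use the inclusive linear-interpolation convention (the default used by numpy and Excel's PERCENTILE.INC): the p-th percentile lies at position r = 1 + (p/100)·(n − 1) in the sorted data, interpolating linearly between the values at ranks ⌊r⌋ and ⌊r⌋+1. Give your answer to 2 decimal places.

Sorted: 1.3, 2.7, 3.3, 4.0, 4.7, 7.2, 11.1, 12.5, 12.9, 13.7, 19.1, 20.2, 25.0, 27.0, 30.8, 33.6, 33.9, 37.2, 41.2, 45.4.
n = 20.
P10: r = 2.9; ranks 2–3 are 2.7, 3.3; interpolating gives 3.24.
P90: r = 18.1; ranks 18–19 are 37.2, 41.2; interpolating gives 37.6.
Difference: 37.6 − 3.24 = 34.36.

34.36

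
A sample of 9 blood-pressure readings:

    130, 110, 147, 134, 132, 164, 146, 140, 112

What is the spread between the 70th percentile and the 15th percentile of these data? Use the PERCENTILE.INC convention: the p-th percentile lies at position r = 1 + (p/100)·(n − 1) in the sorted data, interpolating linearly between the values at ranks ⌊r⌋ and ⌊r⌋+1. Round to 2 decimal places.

28.00

Sorted: 110, 112, 130, 132, 134, 140, 146, 147, 164.
n = 9.
P15: r = 2.2; ranks 2–3 are 112, 130; interpolating gives 115.6.
P70: r = 6.6; ranks 6–7 are 140, 146; interpolating gives 143.6.
Difference: 143.6 − 115.6 = 28.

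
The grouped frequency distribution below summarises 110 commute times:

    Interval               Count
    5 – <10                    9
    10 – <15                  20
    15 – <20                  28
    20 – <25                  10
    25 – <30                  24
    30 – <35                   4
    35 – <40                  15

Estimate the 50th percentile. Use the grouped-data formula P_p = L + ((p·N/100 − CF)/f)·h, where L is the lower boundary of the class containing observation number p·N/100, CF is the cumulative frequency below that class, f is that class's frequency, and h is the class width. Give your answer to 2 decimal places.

19.64

N = 110; target position k = 50/100 · 110 = 55.
Cumulative frequencies: 9, 29, 57, 67, 91, 95, 110.
Observation 55 falls in the class 15 – <20.
L = 15, CF = 29, f = 28, h = 5.
P50 = 15 + ((55 − 29)/28)·5 = 15 + 4.64286 = 19.6429.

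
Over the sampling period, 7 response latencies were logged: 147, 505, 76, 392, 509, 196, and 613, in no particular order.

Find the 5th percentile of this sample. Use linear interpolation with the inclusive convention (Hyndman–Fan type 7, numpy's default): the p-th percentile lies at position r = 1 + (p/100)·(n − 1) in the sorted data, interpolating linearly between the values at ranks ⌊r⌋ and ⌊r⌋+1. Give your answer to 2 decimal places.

97.30

Sorted: 76, 147, 196, 392, 505, 509, 613.
n = 7.
r = 1 + (5/100)·(7 − 1) = 1 + 0.3 = 1.3.
Rank 1 is 76 and rank 2 is 147.
Interpolate: 76 + 0.3·(147 − 76) = 76 + 0.3·71 = 97.3.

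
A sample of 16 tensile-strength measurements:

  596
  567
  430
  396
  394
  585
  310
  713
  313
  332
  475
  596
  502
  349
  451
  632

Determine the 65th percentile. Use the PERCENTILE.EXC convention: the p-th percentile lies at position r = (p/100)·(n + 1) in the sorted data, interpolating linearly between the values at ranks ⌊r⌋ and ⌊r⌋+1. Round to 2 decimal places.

Sorted: 310, 313, 332, 349, 394, 396, 430, 451, 475, 502, 567, 585, 596, 596, 632, 713.
n = 16.
r = (65/100)·(16 + 1) = 11.05.
Rank 11 is 567 and rank 12 is 585.
Interpolate: 567 + 0.05·(585 − 567) = 567 + 0.05·18 = 567.9.

567.90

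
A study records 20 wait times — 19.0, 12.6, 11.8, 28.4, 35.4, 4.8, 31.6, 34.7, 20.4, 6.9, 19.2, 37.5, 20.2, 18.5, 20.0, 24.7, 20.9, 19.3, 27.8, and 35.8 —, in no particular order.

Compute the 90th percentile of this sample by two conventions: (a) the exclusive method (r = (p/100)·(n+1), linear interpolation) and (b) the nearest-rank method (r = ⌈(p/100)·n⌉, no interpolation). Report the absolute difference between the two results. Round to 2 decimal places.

0.36

Sorted: 4.8, 6.9, 11.8, 12.6, 18.5, 19.0, 19.2, 19.3, 20.0, 20.2, 20.4, 20.9, 24.7, 27.8, 28.4, 31.6, 34.7, 35.4, 35.8, 37.5.
n = 20.
(a) r = 18.9; between ranks 18 (35.4) and 19 (35.8): 35.76.
(b) the nearest-rank method: rank 18 → 35.4.
|35.76 − 35.4| = 0.36.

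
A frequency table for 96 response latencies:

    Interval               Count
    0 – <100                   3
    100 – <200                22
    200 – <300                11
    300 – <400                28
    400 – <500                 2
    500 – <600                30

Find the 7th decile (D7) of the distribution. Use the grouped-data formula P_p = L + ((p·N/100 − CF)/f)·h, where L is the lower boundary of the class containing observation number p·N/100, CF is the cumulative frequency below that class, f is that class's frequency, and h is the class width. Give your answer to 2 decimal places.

504.00

N = 96; target position k = 70/100 · 96 = 67.2.
Cumulative frequencies: 3, 25, 36, 64, 66, 96.
Observation 67.2 falls in the class 500 – <600.
L = 500, CF = 66, f = 30, h = 100.
P70 = 500 + ((67.2 − 66)/30)·100 = 500 + 4 = 504.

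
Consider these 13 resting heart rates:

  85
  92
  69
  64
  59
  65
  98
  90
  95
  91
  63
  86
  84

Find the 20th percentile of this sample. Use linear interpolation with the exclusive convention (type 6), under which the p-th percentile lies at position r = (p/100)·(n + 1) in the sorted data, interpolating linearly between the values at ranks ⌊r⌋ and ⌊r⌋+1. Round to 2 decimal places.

63.80

Sorted: 59, 63, 64, 65, 69, 84, 85, 86, 90, 91, 92, 95, 98.
n = 13.
r = (20/100)·(13 + 1) = 2.8.
Rank 2 is 63 and rank 3 is 64.
Interpolate: 63 + 0.8·(64 − 63) = 63 + 0.8·1 = 63.8.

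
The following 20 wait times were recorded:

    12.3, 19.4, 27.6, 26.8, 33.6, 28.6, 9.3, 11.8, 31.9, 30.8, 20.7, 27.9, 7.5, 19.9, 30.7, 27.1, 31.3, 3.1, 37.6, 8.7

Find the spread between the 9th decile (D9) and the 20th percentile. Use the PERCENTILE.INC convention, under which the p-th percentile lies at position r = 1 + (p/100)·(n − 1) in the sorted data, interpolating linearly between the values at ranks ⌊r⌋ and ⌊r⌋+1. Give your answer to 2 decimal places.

20.77

Sorted: 3.1, 7.5, 8.7, 9.3, 11.8, 12.3, 19.4, 19.9, 20.7, 26.8, 27.1, 27.6, 27.9, 28.6, 30.7, 30.8, 31.3, 31.9, 33.6, 37.6.
n = 20.
P20: r = 4.8; ranks 4–5 are 9.3, 11.8; interpolating gives 11.3.
P90: r = 18.1; ranks 18–19 are 31.9, 33.6; interpolating gives 32.07.
Difference: 32.07 − 11.3 = 20.77.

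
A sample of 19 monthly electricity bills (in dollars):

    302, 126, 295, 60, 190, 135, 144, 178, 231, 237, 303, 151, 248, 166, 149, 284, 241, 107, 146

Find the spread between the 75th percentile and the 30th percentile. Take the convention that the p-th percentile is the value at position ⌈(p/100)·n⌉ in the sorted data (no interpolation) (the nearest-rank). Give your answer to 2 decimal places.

102.00

Sorted: 60, 107, 126, 135, 144, 146, 149, 151, 166, 178, 190, 231, 237, 241, 248, 284, 295, 302, 303.
n = 19.
P30: rank ⌈30/100·19⌉ = 6 → 146.
P75: rank ⌈75/100·19⌉ = 15 → 248.
Difference: 248 − 146 = 102.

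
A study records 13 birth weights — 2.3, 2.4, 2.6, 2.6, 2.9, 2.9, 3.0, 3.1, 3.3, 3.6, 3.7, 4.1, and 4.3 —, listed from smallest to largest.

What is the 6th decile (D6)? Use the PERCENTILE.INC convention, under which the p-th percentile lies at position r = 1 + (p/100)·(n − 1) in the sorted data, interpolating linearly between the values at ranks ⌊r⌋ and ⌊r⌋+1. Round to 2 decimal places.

n = 13.
r = 1 + (60/100)·(13 − 1) = 1 + 7.2 = 8.2.
Rank 8 is 3.1 and rank 9 is 3.3.
Interpolate: 3.1 + 0.2·(3.3 − 3.1) = 3.1 + 0.2·0.2 = 3.14.

3.14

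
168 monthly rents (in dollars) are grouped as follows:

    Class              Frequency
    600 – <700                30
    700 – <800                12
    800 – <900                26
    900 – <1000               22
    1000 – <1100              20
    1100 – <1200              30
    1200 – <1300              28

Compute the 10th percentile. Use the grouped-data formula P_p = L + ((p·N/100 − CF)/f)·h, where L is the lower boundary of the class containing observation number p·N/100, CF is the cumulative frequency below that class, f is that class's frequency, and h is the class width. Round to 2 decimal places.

N = 168; target position k = 10/100 · 168 = 16.8.
Cumulative frequencies: 30, 42, 68, 90, 110, 140, 168.
Observation 16.8 falls in the class 600 – <700.
L = 600, CF = 0, f = 30, h = 100.
P10 = 600 + ((16.8 − 0)/30)·100 = 600 + 56 = 656.

656.00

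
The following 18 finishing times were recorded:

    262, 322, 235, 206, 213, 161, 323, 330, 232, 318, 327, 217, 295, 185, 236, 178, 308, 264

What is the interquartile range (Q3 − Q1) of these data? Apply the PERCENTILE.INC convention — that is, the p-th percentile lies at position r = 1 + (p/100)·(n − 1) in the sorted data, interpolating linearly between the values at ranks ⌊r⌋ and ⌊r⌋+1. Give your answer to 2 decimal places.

Sorted: 161, 178, 185, 206, 213, 217, 232, 235, 236, 262, 264, 295, 308, 318, 322, 323, 327, 330.
n = 18.
P25: r = 5.25; ranks 5–6 are 213, 217; interpolating gives 214.
P75: r = 13.75; ranks 13–14 are 308, 318; interpolating gives 315.5.
Difference: 315.5 − 214 = 101.5.

101.50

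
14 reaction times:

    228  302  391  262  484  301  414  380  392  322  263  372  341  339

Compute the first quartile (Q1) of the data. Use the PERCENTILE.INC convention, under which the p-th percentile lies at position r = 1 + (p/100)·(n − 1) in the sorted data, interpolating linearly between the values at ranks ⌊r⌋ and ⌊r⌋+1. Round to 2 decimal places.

Sorted: 228, 262, 263, 301, 302, 322, 339, 341, 372, 380, 391, 392, 414, 484.
n = 14.
r = 1 + (25/100)·(14 − 1) = 1 + 3.25 = 4.25.
Rank 4 is 301 and rank 5 is 302.
Interpolate: 301 + 0.25·(302 − 301) = 301 + 0.25·1 = 301.25.

301.25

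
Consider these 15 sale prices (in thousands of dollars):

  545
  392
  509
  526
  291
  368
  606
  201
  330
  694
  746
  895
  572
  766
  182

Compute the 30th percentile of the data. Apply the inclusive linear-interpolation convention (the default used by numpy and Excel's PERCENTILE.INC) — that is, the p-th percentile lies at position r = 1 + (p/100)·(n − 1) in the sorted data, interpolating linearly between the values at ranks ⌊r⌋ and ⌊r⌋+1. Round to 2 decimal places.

Sorted: 182, 201, 291, 330, 368, 392, 509, 526, 545, 572, 606, 694, 746, 766, 895.
n = 15.
r = 1 + (30/100)·(15 − 1) = 1 + 4.2 = 5.2.
Rank 5 is 368 and rank 6 is 392.
Interpolate: 368 + 0.2·(392 − 368) = 368 + 0.2·24 = 372.8.

372.80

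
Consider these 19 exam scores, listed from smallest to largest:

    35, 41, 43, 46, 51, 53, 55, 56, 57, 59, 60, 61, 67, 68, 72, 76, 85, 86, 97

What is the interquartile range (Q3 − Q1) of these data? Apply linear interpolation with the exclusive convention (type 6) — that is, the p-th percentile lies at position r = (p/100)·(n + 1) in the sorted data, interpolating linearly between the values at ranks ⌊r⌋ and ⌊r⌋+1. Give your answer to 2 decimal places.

21.00

n = 19.
P25: r = 5 (integer) → 51.
P75: r = 15 (integer) → 72.
Difference: 72 − 51 = 21.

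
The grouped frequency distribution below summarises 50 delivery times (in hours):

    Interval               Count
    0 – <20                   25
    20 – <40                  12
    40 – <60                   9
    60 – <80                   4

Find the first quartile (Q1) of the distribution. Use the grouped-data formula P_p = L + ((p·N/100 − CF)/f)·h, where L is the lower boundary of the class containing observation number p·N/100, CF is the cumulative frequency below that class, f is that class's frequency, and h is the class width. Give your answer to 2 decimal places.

10.00

N = 50; target position k = 25/100 · 50 = 12.5.
Cumulative frequencies: 25, 37, 46, 50.
Observation 12.5 falls in the class 0 – <20.
L = 0, CF = 0, f = 25, h = 20.
P25 = 0 + ((12.5 − 0)/25)·20 = 0 + 10 = 10.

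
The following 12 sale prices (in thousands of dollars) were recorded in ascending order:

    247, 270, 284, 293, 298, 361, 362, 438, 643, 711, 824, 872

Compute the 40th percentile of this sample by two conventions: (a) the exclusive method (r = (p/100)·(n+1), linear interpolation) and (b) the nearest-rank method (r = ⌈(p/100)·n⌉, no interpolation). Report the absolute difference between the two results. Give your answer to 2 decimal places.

12.60

n = 12.
(a) r = 5.2; between ranks 5 (298) and 6 (361): 310.6.
(b) the nearest-rank method: rank 5 → 298.
|310.6 − 298| = 12.6.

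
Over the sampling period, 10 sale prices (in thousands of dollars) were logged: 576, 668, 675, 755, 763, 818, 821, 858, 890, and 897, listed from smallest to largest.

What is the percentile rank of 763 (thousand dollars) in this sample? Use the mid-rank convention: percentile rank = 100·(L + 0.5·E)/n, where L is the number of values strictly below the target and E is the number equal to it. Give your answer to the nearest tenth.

Count below 763: L = 4; count equal: E = 1; n = 10.
Percentile rank = 100·(4 + 0.5·1)/10 = 100·4.5/10 = 45.

45.0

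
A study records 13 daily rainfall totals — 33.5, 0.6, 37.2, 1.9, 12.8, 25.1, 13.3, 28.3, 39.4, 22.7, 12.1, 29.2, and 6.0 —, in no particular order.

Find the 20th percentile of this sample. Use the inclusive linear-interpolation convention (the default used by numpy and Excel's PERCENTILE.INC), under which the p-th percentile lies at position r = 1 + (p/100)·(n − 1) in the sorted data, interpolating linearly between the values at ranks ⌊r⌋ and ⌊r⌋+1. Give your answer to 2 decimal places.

8.44

Sorted: 0.6, 1.9, 6.0, 12.1, 12.8, 13.3, 22.7, 25.1, 28.3, 29.2, 33.5, 37.2, 39.4.
n = 13.
r = 1 + (20/100)·(13 − 1) = 1 + 2.4 = 3.4.
Rank 3 is 6.0 and rank 4 is 12.1.
Interpolate: 6.0 + 0.4·(12.1 − 6.0) = 6.0 + 0.4·6.1 = 8.44.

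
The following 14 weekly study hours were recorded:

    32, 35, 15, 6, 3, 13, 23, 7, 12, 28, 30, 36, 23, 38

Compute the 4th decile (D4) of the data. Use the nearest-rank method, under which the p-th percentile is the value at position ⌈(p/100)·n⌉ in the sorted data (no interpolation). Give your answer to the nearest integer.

15

Sorted: 3, 6, 7, 12, 13, 15, 23, 23, 28, 30, 32, 35, 36, 38.
n = 14.
Position = ⌈40/100 · 14⌉ = ⌈5.6⌉ = 6.
The value at rank 6 is 15.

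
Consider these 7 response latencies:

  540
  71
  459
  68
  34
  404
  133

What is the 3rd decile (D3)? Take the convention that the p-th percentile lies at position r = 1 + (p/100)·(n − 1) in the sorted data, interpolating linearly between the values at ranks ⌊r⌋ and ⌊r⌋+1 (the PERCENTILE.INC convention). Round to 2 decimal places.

70.40

Sorted: 34, 68, 71, 133, 404, 459, 540.
n = 7.
r = 1 + (30/100)·(7 − 1) = 1 + 1.8 = 2.8.
Rank 2 is 68 and rank 3 is 71.
Interpolate: 68 + 0.8·(71 − 68) = 68 + 0.8·3 = 70.4.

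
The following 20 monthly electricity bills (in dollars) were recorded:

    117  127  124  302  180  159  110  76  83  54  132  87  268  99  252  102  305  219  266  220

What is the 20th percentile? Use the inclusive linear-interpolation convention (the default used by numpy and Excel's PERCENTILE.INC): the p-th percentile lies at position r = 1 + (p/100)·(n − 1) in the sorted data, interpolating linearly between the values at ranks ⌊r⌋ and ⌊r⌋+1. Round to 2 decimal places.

Sorted: 54, 76, 83, 87, 99, 102, 110, 117, 124, 127, 132, 159, 180, 219, 220, 252, 266, 268, 302, 305.
n = 20.
r = 1 + (20/100)·(20 − 1) = 1 + 3.8 = 4.8.
Rank 4 is 87 and rank 5 is 99.
Interpolate: 87 + 0.8·(99 − 87) = 87 + 0.8·12 = 96.6.

96.60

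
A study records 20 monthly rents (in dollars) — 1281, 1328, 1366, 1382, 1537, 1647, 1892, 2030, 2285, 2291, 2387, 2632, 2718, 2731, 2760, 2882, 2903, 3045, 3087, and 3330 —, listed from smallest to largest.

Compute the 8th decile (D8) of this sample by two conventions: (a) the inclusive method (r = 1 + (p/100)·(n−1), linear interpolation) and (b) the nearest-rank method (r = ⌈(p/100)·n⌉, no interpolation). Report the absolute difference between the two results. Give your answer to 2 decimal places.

n = 20.
(a) r = 16.2; between ranks 16 (2882) and 17 (2903): 2886.2.
(b) the nearest-rank method: rank 16 → 2882.
|2886.2 − 2882| = 4.2.

4.20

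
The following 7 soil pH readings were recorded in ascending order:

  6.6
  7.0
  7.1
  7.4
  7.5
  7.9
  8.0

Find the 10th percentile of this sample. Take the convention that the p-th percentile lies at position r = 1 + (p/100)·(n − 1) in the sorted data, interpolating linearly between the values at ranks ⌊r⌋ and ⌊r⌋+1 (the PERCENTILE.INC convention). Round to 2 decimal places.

6.84

n = 7.
r = 1 + (10/100)·(7 − 1) = 1 + 0.6 = 1.6.
Rank 1 is 6.6 and rank 2 is 7.0.
Interpolate: 6.6 + 0.6·(7.0 − 6.6) = 6.6 + 0.6·0.4 = 6.84.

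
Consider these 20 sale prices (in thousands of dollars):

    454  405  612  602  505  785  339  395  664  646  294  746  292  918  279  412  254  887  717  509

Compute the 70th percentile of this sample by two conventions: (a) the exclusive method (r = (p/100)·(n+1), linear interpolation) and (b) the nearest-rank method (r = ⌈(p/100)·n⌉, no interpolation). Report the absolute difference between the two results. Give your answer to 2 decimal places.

12.60

Sorted: 254, 279, 292, 294, 339, 395, 405, 412, 454, 505, 509, 602, 612, 646, 664, 717, 746, 785, 887, 918.
n = 20.
(a) r = 14.7; between ranks 14 (646) and 15 (664): 658.6.
(b) the nearest-rank method: rank 14 → 646.
|658.6 − 646| = 12.6.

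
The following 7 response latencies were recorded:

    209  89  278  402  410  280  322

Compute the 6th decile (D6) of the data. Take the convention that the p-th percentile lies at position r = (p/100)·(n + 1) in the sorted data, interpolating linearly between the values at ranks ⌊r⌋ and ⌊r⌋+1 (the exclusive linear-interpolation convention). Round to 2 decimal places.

Sorted: 89, 209, 278, 280, 322, 402, 410.
n = 7.
r = (60/100)·(7 + 1) = 4.8.
Rank 4 is 280 and rank 5 is 322.
Interpolate: 280 + 0.8·(322 − 280) = 280 + 0.8·42 = 313.6.

313.60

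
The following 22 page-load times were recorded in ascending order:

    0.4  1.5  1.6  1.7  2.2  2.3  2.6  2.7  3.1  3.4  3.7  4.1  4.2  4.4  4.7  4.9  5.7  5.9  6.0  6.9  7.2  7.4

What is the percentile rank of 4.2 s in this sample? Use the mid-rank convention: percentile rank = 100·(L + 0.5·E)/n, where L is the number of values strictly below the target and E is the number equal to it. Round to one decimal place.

56.8

Count below 4.2: L = 12; count equal: E = 1; n = 22.
Percentile rank = 100·(12 + 0.5·1)/22 = 100·12.5/22 = 56.82.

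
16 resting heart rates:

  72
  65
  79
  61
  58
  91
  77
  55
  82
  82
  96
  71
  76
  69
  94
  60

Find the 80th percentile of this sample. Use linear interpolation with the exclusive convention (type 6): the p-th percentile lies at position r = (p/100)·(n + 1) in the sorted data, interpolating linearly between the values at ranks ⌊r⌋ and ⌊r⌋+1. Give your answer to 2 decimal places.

Sorted: 55, 58, 60, 61, 65, 69, 71, 72, 76, 77, 79, 82, 82, 91, 94, 96.
n = 16.
r = (80/100)·(16 + 1) = 13.6.
Rank 13 is 82 and rank 14 is 91.
Interpolate: 82 + 0.6·(91 − 82) = 82 + 0.6·9 = 87.4.

87.40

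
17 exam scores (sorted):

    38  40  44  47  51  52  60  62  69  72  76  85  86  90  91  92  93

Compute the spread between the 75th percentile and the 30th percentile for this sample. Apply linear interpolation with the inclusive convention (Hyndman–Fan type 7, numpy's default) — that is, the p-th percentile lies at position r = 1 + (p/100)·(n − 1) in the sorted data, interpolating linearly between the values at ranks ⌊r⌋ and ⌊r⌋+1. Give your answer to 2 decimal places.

n = 17.
P30: r = 5.8; ranks 5–6 are 51, 52; interpolating gives 51.8.
P75: r = 13 (integer) → 86.
Difference: 86 − 51.8 = 34.2.

34.20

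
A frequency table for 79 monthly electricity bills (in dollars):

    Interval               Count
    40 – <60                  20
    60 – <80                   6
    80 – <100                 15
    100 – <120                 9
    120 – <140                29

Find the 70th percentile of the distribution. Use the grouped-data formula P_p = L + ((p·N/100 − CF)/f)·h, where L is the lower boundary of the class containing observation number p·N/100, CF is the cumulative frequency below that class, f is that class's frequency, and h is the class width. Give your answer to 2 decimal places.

N = 79; target position k = 70/100 · 79 = 55.3.
Cumulative frequencies: 20, 26, 41, 50, 79.
Observation 55.3 falls in the class 120 – <140.
L = 120, CF = 50, f = 29, h = 20.
P70 = 120 + ((55.3 − 50)/29)·20 = 120 + 3.65517 = 123.655.

123.66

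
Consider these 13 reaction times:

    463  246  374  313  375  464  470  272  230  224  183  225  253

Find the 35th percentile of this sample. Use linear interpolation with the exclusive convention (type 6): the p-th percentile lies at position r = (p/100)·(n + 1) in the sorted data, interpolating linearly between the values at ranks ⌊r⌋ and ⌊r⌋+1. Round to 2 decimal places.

Sorted: 183, 224, 225, 230, 246, 253, 272, 313, 374, 375, 463, 464, 470.
n = 13.
r = (35/100)·(13 + 1) = 4.9.
Rank 4 is 230 and rank 5 is 246.
Interpolate: 230 + 0.9·(246 − 230) = 230 + 0.9·16 = 244.4.

244.40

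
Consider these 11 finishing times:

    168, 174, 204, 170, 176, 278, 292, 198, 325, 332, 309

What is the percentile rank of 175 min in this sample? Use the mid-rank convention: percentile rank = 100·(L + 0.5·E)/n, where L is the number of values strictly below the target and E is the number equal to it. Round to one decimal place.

27.3

Sorted: 168, 170, 174, 176, 198, 204, 278, 292, 309, 325, 332.
Count below 175: L = 3; count equal: E = 0; n = 11.
Percentile rank = 100·(3 + 0.5·0)/11 = 100·3/11 = 27.27.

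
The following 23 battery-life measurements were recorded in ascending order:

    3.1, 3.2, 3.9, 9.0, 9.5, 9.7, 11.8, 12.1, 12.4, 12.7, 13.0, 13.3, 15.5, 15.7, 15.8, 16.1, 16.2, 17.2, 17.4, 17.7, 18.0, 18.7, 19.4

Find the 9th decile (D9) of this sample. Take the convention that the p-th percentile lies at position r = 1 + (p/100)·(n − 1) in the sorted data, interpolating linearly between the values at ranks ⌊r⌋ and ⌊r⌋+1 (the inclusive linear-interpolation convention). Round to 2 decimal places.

17.94

n = 23.
r = 1 + (90/100)·(23 − 1) = 1 + 19.8 = 20.8.
Rank 20 is 17.7 and rank 21 is 18.0.
Interpolate: 17.7 + 0.8·(18.0 − 17.7) = 17.7 + 0.8·0.3 = 17.94.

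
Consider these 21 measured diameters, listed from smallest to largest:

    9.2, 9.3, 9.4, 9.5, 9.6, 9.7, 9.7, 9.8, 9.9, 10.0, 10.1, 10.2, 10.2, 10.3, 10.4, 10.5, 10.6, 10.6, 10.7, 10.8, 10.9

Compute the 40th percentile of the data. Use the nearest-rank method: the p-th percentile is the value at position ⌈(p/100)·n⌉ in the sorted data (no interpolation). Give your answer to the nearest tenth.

n = 21.
Position = ⌈40/100 · 21⌉ = ⌈8.4⌉ = 9.
The value at rank 9 is 9.9.

9.9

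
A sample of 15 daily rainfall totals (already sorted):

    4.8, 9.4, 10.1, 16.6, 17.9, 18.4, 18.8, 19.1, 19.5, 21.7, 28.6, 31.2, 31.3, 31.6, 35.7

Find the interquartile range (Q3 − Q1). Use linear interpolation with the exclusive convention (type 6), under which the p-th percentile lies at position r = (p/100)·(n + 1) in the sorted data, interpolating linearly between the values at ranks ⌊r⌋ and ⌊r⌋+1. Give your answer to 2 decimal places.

n = 15.
P25: r = 4 (integer) → 16.6.
P75: r = 12 (integer) → 31.2.
Difference: 31.2 − 16.6 = 14.6.

14.60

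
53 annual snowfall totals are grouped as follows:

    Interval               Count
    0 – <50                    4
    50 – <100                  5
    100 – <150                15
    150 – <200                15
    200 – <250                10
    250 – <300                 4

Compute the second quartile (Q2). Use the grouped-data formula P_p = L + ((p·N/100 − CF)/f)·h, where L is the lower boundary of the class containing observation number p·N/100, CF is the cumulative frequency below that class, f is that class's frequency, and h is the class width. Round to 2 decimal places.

158.33

N = 53; target position k = 50/100 · 53 = 26.5.
Cumulative frequencies: 4, 9, 24, 39, 49, 53.
Observation 26.5 falls in the class 150 – <200.
L = 150, CF = 24, f = 15, h = 50.
P50 = 150 + ((26.5 − 24)/15)·50 = 150 + 8.33333 = 158.333.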